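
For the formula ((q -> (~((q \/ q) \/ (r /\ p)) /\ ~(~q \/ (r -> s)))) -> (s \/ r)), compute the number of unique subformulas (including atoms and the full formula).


Formula: ((q -> (~((q \/ q) \/ (r /\ p)) /\ ~(~q \/ (r -> s)))) -> (s \/ r))
Subformulas found:
  1. q
  2. s
  3. r
  4. p
  5. ~q
  6. (s \/ r)
  7. (r /\ p)
  8. (r -> s)
  9. (q \/ q)
  10. (~q \/ (r -> s))
  11. ~(~q \/ (r -> s))
  12. ((q \/ q) \/ (r /\ p))
  13. ~((q \/ q) \/ (r /\ p))
  14. (~((q \/ q) \/ (r /\ p)) /\ ~(~q \/ (r -> s)))
  15. (q -> (~((q \/ q) \/ (r /\ p)) /\ ~(~q \/ (r -> s))))
  16. ((q -> (~((q \/ q) \/ (r /\ p)) /\ ~(~q \/ (r -> s)))) -> (s \/ r))
Total distinct subformulas = 16

16


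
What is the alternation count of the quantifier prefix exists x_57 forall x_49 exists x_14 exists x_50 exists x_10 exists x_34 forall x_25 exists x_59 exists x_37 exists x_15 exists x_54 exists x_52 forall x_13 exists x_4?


Walk the prefix and count type changes:
  position 1: exists -> forall <-- alternation
  position 2: forall -> exists <-- alternation
  position 3: exists -> exists
  position 4: exists -> exists
  position 5: exists -> exists
  position 6: exists -> forall <-- alternation
  position 7: forall -> exists <-- alternation
  position 8: exists -> exists
  position 9: exists -> exists
  position 10: exists -> exists
  position 11: exists -> exists
  position 12: exists -> forall <-- alternation
  position 13: forall -> exists <-- alternation
Total alternations = 6

6


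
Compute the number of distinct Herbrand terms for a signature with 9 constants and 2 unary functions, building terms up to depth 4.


Herbrand terms by depth:
Depth 0: 9 constants
Depth 1: 18 new terms (running total: 27)
Depth 2: 36 new terms (running total: 63)
Depth 3: 72 new terms (running total: 135)
Depth 4: 144 new terms (running total: 279)
Total distinct ground terms = 279

279


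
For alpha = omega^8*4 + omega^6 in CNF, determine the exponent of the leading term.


CNF: omega^8*4 + omega^6
The leading term is omega^8*4, which has exponent 8.

8


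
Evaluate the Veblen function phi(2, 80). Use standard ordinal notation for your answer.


phi(2, 80):
phi(2, beta) = zeta_beta (the beta-th zeta number, fixed point of epsilon).
phi(2, 80) = zeta_80

zeta_80


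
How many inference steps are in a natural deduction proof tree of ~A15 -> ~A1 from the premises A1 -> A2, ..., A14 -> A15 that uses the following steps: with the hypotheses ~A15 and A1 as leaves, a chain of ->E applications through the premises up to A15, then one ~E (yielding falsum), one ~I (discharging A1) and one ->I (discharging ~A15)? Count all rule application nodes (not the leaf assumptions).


From hypothesis A1, 14 ->E steps along the 14 premises yield A15.
~E with hypothesis ~A15 gives falsum (1 node); ~I discharging A1 gives ~A1 (1 node); ->I discharging ~A15 gives the goal (1 node).
Total = 14 + 3 = 17 inference nodes.

17


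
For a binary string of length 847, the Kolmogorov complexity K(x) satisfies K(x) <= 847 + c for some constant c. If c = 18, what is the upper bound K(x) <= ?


K(x) <= |x| + c = 847 + 18 = 865

865


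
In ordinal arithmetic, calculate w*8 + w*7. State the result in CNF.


Ordinal addition w*8 + w*7:
Both terms have the same exponent 1.
w^e*c + w^e*d = w^e*(c+d).
Result = w^1*(8+7) = w*15

w*15


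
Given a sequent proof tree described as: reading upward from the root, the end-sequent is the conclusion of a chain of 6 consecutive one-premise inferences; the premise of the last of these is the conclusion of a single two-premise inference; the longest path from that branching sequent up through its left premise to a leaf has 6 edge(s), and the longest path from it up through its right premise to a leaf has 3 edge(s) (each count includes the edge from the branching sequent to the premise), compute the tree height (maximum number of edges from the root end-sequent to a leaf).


Longest path through the left premise: 6 edges (measured from the branching sequent)
Longest path through the right premise: 3 edges
Height of the subtree rooted at the branching sequent: max(6, 3) = 6
The branching sequent sits 6 edges above the root (the chain of one-premise inferences), so height = 6 + 6 = 12

12


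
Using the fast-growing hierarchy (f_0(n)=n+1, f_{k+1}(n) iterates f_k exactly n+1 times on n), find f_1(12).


f_1(12) = f_0^13(12)
f_0 adds 1 each time, applied 13 times.
f_1(12) = 12 + 13 = 25

25


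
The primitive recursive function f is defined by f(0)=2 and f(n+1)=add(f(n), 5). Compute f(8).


f(0) = 2
f(1) = add(f(0), 5) = add(2, 5) = 7
f(2) = add(f(1), 5) = add(7, 5) = 12
f(3) = add(f(2), 5) = add(12, 5) = 17
f(4) = add(f(3), 5) = add(17, 5) = 22
f(5) = add(f(4), 5) = add(22, 5) = 27
f(6) = add(f(5), 5) = add(27, 5) = 32
f(7) = add(f(6), 5) = add(32, 5) = 37
f(8) = add(f(7), 5) = add(37, 5) = 42


42


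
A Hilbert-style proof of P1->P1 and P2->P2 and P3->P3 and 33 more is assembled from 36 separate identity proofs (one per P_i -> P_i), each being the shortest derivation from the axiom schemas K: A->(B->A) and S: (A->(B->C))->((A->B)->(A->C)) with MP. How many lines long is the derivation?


The shortest proof of A->A from K and S in the Hilbert calculus has exactly 5 lines:
(1) K instance A->((A->A)->A), (2) S instance, (3) MP on 1,2, (4) K instance A->(A->A), (5) MP on 3,4.
For 36 independent identities: 36 * 5 = 180 lines total.

180


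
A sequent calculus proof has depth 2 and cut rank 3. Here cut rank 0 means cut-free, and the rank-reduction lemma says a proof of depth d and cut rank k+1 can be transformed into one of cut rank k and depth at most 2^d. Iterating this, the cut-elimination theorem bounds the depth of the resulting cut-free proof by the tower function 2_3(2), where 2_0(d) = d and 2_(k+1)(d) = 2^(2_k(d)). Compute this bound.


Each rank reduction sends depth d to at most 2^d; cut rank r needs r reductions.
2_0(2) = 2
2_1(2) = 2^2 = 4
2_2(2) = 2^4 = 16
2_3(2) = 2^16 = 65536
Cut-free depth bound = 65536

65536


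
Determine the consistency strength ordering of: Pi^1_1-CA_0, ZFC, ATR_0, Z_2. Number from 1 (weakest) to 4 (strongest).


Ordering by consistency strength:
1. ATR_0
2. Pi^1_1-CA_0
3. Z_2
4. ZFC


Pi^1_1-CA_0=2, ZFC=4, ATR_0=1, Z_2=3


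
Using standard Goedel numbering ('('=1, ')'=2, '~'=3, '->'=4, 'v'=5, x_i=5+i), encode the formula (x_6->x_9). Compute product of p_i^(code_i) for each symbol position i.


Formula: (x_6->x_9)
Symbol codes: [1, 11, 4, 14, 2]
Primes: [2, 3, 5, 7, 11]
p_1^1 = 2^1 = 2
p_2^11 = 3^11 = 177147
p_3^4 = 5^4 = 625
p_4^14 = 7^14 = 678223072849
p_5^2 = 11^2 = 121
Product = 18171958881254747703750

18171958881254747703750


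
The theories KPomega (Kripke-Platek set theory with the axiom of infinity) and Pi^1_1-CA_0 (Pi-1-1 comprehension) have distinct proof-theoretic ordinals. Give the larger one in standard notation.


Proof-theoretic ordinal of KPomega (Kripke-Platek set theory with the axiom of infinity): psi_0(epsilon_{Omega+1})
Proof-theoretic ordinal of Pi^1_1-CA_0 (Pi-1-1 comprehension): psi_0(Omega_omega)
Comparing: psi_0(epsilon_{Omega+1}) < psi_0(Omega_omega).
The larger ordinal is psi_0(Omega_omega) (from Pi^1_1-CA_0 (Pi-1-1 comprehension)).

psi_0(Omega_omega)


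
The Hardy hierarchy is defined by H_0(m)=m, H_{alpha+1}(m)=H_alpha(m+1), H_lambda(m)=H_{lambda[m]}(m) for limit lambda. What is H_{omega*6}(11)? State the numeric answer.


H_{omega*6}(11):
For the Hardy hierarchy, H_{omega*k}(n) = 2^k * n.
2^6 = 64.
64 * 11 = 704

704


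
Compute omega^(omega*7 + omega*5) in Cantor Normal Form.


omega^(omega*7 + omega*5):
Both terms of the exponent have the same exponent 1, so they merge: omega*7 + omega*5 = omega*(7+5) = omega*12.
omega raised to a CNF ordinal is a single CNF term: Result = omega^(omega*12)

omega^(omega*12)


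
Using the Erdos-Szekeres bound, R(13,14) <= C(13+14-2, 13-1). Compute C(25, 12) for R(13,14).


R(13,14) <= C(13+14-2, 13-1) = C(25, 12)
C(25, 12) = 25! / (12! * 13!)
= 5200300

5200300


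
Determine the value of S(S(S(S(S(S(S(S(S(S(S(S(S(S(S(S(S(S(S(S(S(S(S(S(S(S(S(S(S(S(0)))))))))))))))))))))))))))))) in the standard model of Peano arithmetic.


Counting successors applied to 0:
30 applications of S to 0 = 30

30


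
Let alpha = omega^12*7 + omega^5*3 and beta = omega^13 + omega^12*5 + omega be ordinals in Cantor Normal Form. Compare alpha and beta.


Compare term by term from highest exponent:
alpha = omega^12*7 + omega^5*3
beta = omega^13 + omega^12*5 + omega
Term 1: alpha has omega^12*7, beta has omega^13*1
Term 2: alpha has omega^5*3, beta has omega^12*5
Term 3: alpha has omega^0*0, beta has omega^1*1
Result: alpha < beta

alpha < beta


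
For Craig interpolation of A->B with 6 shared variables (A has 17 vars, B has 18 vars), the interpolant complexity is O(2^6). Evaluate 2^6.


Shared atoms = 6
Craig interpolant size bound = 2^6
= 64

64


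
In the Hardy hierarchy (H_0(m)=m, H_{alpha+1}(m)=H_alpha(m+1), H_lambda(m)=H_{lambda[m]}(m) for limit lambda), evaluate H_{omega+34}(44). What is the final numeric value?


H_{omega+34}(44):
Unwind the 34 successor steps: H_{omega+34}(44) = H_omega(44+34) = H_omega(78).
H_omega(m) = H_m(m) = m + m = 2m.
Result = 2 * 78 = 156

156


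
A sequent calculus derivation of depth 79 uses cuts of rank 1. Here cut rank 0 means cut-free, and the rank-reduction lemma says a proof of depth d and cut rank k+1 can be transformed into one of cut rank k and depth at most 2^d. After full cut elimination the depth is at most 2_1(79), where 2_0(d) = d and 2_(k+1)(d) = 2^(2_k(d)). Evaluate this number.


Each rank reduction sends depth d to at most 2^d; cut rank r needs r reductions.
2_0(79) = 79
2_1(79) = 2^79 = 604462909807314587353088
Cut-free depth bound = 604462909807314587353088

604462909807314587353088


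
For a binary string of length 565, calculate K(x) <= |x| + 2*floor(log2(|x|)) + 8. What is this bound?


floor(log2(565)) = 9
2 * 9 = 18
K(x) <= 565 + 18 + 8 = 591

591


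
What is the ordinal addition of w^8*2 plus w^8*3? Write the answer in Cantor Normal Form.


Ordinal addition w^8*2 + w^8*3:
Both terms have the same exponent 8.
w^e*c + w^e*d = w^e*(c+d).
Result = w^8*(2+3) = w^8*5

w^8*5


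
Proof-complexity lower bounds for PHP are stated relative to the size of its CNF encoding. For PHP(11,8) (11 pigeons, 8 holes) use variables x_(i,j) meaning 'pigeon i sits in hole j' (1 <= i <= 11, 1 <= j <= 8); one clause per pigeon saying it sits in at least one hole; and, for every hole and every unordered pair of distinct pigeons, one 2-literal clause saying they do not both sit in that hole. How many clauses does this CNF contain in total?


PHP(11,8): 11 pigeons, 8 holes, 11*8 = 88 variables.
- pigeon clauses: one per pigeon -> 11 clauses
- hole clauses: 8 holes * C(11,2) = 8 * 55 -> 440 clauses
Total clauses = 11 + 440 = 451

451


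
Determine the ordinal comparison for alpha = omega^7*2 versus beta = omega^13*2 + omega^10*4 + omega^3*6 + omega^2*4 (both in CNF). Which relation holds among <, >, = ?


Compare term by term from highest exponent:
alpha = omega^7*2
beta = omega^13*2 + omega^10*4 + omega^3*6 + omega^2*4
Term 1: alpha has omega^7*2, beta has omega^13*2
Term 2: alpha has omega^0*0, beta has omega^10*4
Term 3: alpha has omega^0*0, beta has omega^3*6
Term 4: alpha has omega^0*0, beta has omega^2*4
Result: alpha < beta

alpha < beta


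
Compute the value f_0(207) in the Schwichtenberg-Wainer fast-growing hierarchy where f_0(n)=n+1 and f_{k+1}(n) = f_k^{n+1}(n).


f_0(207) = 207 + 1 = 208

208


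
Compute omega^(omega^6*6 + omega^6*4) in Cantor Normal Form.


omega^(omega^6*6 + omega^6*4):
Both terms of the exponent have the same exponent 6, so they merge: omega^6*6 + omega^6*4 = omega^6*(6+4) = omega^6*10.
omega raised to a CNF ordinal is a single CNF term: Result = omega^(omega^6*10)

omega^(omega^6*10)


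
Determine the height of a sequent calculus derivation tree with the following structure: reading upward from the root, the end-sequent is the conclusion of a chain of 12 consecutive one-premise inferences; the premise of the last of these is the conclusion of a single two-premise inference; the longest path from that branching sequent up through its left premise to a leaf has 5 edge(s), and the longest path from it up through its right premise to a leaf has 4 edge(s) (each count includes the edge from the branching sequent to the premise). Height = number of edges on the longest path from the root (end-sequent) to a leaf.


Longest path through the left premise: 5 edges (measured from the branching sequent)
Longest path through the right premise: 4 edges
Height of the subtree rooted at the branching sequent: max(5, 4) = 5
The branching sequent sits 12 edges above the root (the chain of one-premise inferences), so height = 5 + 12 = 17

17


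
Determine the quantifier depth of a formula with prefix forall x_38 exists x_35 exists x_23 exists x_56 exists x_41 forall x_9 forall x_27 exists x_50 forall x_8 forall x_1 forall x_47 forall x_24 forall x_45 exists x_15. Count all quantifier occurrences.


Quantifier prefix has 14 quantifier symbols.
Quantifier depth = 14

14


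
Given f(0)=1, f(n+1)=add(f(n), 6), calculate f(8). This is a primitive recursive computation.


f(0) = 1
f(1) = add(f(0), 6) = add(1, 6) = 7
f(2) = add(f(1), 6) = add(7, 6) = 13
f(3) = add(f(2), 6) = add(13, 6) = 19
f(4) = add(f(3), 6) = add(19, 6) = 25
f(5) = add(f(4), 6) = add(25, 6) = 31
f(6) = add(f(5), 6) = add(31, 6) = 37
f(7) = add(f(6), 6) = add(37, 6) = 43
f(8) = add(f(7), 6) = add(43, 6) = 49


49


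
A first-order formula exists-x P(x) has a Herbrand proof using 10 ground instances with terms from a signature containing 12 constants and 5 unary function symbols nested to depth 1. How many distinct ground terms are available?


Herbrand terms by depth:
Depth 0: 12 constants
Depth 1: 60 new terms (running total: 72)
Total distinct ground terms = 72

72


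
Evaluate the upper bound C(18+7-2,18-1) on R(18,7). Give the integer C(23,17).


R(18,7) <= C(18+7-2, 18-1) = C(23, 17)
C(23, 17) = 23! / (17! * 6!)
= 100947

100947


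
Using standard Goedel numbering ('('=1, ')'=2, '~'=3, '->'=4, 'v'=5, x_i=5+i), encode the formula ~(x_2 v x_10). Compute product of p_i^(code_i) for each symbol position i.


Formula: ~(x_2 v x_10)
Symbol codes: [3, 1, 7, 5, 15, 2]
Primes: [2, 3, 5, 7, 11, 13]
p_1^3 = 2^3 = 8
p_2^1 = 3^1 = 3
p_3^7 = 5^7 = 78125
p_4^5 = 7^5 = 16807
p_5^15 = 11^15 = 4177248169415651
p_6^2 = 13^2 = 169
Product = 22246846288480003189374375000

22246846288480003189374375000


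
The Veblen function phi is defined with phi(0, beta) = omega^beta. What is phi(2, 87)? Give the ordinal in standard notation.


phi(2, 87):
phi(2, beta) = zeta_beta (the beta-th zeta number, fixed point of epsilon).
phi(2, 87) = zeta_87

zeta_87


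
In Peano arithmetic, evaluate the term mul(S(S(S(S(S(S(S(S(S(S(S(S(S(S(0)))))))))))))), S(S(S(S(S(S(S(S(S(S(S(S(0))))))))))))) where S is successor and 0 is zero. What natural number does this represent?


mul(S^14(0), S^12(0)):
S^14(0) = 14
S^12(0) = 12
14 * 12 = 168

168


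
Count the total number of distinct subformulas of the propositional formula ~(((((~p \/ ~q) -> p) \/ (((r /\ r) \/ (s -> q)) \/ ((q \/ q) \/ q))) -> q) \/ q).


Formula: ~(((((~p \/ ~q) -> p) \/ (((r /\ r) \/ (s -> q)) \/ ((q \/ q) \/ q))) -> q) \/ q)
Subformulas found:
  1. r
  2. q
  3. s
  4. p
  5. ~p
  6. ~q
  7. (r /\ r)
  8. (s -> q)
  9. (q \/ q)
  10. (~p \/ ~q)
  11. ((q \/ q) \/ q)
  12. ((~p \/ ~q) -> p)
  13. ((r /\ r) \/ (s -> q))
  14. (((r /\ r) \/ (s -> q)) \/ ((q \/ q) \/ q))
  15. (((~p \/ ~q) -> p) \/ (((r /\ r) \/ (s -> q)) \/ ((q \/ q) \/ q)))
  16. ((((~p \/ ~q) -> p) \/ (((r /\ r) \/ (s -> q)) \/ ((q \/ q) \/ q))) -> q)
  17. (((((~p \/ ~q) -> p) \/ (((r /\ r) \/ (s -> q)) \/ ((q \/ q) \/ q))) -> q) \/ q)
  18. ~(((((~p \/ ~q) -> p) \/ (((r /\ r) \/ (s -> q)) \/ ((q \/ q) \/ q))) -> q) \/ q)
Total distinct subformulas = 18

18


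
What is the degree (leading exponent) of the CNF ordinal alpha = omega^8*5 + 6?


CNF: omega^8*5 + 6
The leading term is omega^8*5, which has exponent 8.

8


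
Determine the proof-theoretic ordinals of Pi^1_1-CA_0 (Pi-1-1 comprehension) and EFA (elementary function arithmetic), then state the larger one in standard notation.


Proof-theoretic ordinal of Pi^1_1-CA_0 (Pi-1-1 comprehension): psi_0(Omega_omega)
Proof-theoretic ordinal of EFA (elementary function arithmetic): omega^3
Comparing: omega^3 < psi_0(Omega_omega).
The larger ordinal is psi_0(Omega_omega) (from Pi^1_1-CA_0 (Pi-1-1 comprehension)).

psi_0(Omega_omega)


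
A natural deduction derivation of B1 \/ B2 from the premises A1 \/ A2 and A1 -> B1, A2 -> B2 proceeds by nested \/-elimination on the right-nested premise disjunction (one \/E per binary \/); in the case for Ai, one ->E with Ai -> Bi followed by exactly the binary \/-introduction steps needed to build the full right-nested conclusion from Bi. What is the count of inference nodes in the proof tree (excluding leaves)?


Constructive dilemma with 2 branches, all disjunctions right-nested:
- \/E: the premise has 1 binary \/, each eliminated once: 1 nodes.
- ->E: one per case (Ai with Ai -> Bi gives Bi): 2 nodes.
- \/I: in case i < n, Bi needs 1 step to form Bi \/ (B(i+1) \/ ...) and then i-1 steps to prepend B(i-1), ..., B1, i.e. i steps; in case i = n, B2 needs 1 prepend steps.
  \/I total = (1 + 2 + ... + 1) + 1 = 1 + 1 = 2 nodes.
Total = 1 + 2 + 2 = 5

5


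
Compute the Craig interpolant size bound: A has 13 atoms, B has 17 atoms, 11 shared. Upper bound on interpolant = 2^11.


Shared atoms = 11
Craig interpolant size bound = 2^11
= 2048

2048


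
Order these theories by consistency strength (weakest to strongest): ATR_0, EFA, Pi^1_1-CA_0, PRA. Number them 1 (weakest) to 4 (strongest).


Ordering by consistency strength:
1. EFA
2. PRA
3. ATR_0
4. Pi^1_1-CA_0


ATR_0=3, EFA=1, Pi^1_1-CA_0=4, PRA=2


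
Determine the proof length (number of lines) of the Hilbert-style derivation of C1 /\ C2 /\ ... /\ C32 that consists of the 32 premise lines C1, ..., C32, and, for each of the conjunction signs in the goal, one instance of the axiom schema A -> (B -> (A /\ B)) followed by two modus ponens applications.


Conjoining 32 premises:
- 32 premise lines
- the goal has 31 conjunction signs; each costs 1 axiom instance + 2 MP = 3 lines: 3 * 31 = 93
Total = 32 + 93 = 125 lines.

125


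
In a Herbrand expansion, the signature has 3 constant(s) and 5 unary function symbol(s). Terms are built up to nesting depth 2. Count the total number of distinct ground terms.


Herbrand terms by depth:
Depth 0: 3 constants
Depth 1: 15 new terms (running total: 18)
Depth 2: 75 new terms (running total: 93)
Total distinct ground terms = 93

93


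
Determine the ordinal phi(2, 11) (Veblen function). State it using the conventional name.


phi(2, 11):
phi(2, beta) = zeta_beta (the beta-th zeta number, fixed point of epsilon).
phi(2, 11) = zeta_11

zeta_11


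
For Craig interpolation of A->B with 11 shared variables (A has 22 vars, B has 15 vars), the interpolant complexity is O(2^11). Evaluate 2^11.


Shared atoms = 11
Craig interpolant size bound = 2^11
= 2048

2048


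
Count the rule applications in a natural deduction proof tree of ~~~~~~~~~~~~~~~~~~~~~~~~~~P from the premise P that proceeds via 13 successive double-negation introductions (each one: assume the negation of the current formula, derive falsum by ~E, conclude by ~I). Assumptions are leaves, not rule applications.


Each double-negation introduction (from C infer ~~C) uses 2 inference nodes: one ~E (C and ~C give falsum) and one ~I (discharge ~C).
13 double negations = 13 * 2 = 26 inference nodes.

26


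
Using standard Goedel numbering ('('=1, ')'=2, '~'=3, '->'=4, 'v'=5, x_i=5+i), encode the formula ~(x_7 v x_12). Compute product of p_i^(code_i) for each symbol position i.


Formula: ~(x_7 v x_12)
Symbol codes: [3, 1, 12, 5, 17, 2]
Primes: [2, 3, 5, 7, 11, 13]
p_1^3 = 2^3 = 8
p_2^1 = 3^1 = 3
p_3^12 = 5^12 = 244140625
p_4^5 = 7^5 = 16807
p_5^17 = 11^17 = 505447028499293771
p_6^2 = 13^2 = 169
Product = 8412088752831501205982185546875000

8412088752831501205982185546875000


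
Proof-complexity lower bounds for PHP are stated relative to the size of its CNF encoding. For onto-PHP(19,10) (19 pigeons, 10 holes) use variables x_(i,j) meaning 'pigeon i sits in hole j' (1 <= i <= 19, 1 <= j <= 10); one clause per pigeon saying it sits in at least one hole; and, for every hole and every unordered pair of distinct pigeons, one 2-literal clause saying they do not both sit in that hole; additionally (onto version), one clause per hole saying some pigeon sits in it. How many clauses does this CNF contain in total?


onto-PHP(19,10): 19 pigeons, 10 holes, 19*10 = 190 variables.
- pigeon clauses: one per pigeon -> 19 clauses
- hole clauses: 10 holes * C(19,2) = 10 * 171 -> 1710 clauses
- onto clauses: one per hole -> 10 clauses
Total clauses = 19 + 1710 + 10 = 1739

1739


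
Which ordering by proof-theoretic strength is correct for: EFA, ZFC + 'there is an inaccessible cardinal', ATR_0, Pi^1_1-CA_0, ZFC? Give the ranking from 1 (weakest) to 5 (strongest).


Ordering by consistency strength:
1. EFA
2. ATR_0
3. Pi^1_1-CA_0
4. ZFC
5. ZFC + 'there is an inaccessible cardinal'


EFA=1, ZFC + 'there is an inaccessible cardinal'=5, ATR_0=2, Pi^1_1-CA_0=3, ZFC=4


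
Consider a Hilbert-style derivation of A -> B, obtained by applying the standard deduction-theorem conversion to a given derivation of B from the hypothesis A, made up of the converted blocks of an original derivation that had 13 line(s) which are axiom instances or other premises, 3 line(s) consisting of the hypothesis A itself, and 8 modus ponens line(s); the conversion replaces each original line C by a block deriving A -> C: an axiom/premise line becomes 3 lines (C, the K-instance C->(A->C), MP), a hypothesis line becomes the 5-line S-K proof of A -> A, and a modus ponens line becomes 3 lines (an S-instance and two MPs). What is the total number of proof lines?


Deduction-theorem conversion, block by block:
- 13 axiom/premise lines -> 3 lines each = 39
- 3 hypothesis lines -> 5 lines each (identity proof A->A) = 15
- 8 MP lines -> 3 lines each (S-instance, MP, MP) = 24
Total = 39 + 15 + 24 = 78 lines.

78


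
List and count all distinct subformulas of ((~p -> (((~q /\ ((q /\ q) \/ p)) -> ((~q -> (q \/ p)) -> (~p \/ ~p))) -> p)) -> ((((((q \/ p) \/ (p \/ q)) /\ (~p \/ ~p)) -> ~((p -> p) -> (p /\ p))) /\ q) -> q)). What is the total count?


Formula: ((~p -> (((~q /\ ((q /\ q) \/ p)) -> ((~q -> (q \/ p)) -> (~p \/ ~p))) -> p)) -> ((((((q \/ p) \/ (p \/ q)) /\ (~p \/ ~p)) -> ~((p -> p) -> (p /\ p))) /\ q) -> q))
Subformulas found:
  1. q
  2. p
  3. ~p
  4. ~q
  5. (q \/ p)
  6. (q /\ q)
  7. (p -> p)
  8. (p \/ q)
  9. (p /\ p)
  10. (~p \/ ~p)
  11. ((q /\ q) \/ p)
  12. (~q -> (q \/ p))
  13. ((p -> p) -> (p /\ p))
  14. ((q \/ p) \/ (p \/ q))
  15. ~((p -> p) -> (p /\ p))
  16. (~q /\ ((q /\ q) \/ p))
  17. ((~q -> (q \/ p)) -> (~p \/ ~p))
  18. (((q \/ p) \/ (p \/ q)) /\ (~p \/ ~p))
  19. ((~q /\ ((q /\ q) \/ p)) -> ((~q -> (q \/ p)) -> (~p \/ ~p)))
  20. ((((q \/ p) \/ (p \/ q)) /\ (~p \/ ~p)) -> ~((p -> p) -> (p /\ p)))
  21. (((~q /\ ((q /\ q) \/ p)) -> ((~q -> (q \/ p)) -> (~p \/ ~p))) -> p)
  22. (((((q \/ p) \/ (p \/ q)) /\ (~p \/ ~p)) -> ~((p -> p) -> (p /\ p))) /\ q)
  23. (~p -> (((~q /\ ((q /\ q) \/ p)) -> ((~q -> (q \/ p)) -> (~p \/ ~p))) -> p))
  24. ((((((q \/ p) \/ (p \/ q)) /\ (~p \/ ~p)) -> ~((p -> p) -> (p /\ p))) /\ q) -> q)
  25. ((~p -> (((~q /\ ((q /\ q) \/ p)) -> ((~q -> (q \/ p)) -> (~p \/ ~p))) -> p)) -> ((((((q \/ p) \/ (p \/ q)) /\ (~p \/ ~p)) -> ~((p -> p) -> (p /\ p))) /\ q) -> q))
Total distinct subformulas = 25

25


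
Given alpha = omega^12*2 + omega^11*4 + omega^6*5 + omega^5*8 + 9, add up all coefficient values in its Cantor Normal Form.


CNF: omega^12*2 + omega^11*4 + omega^6*5 + omega^5*8 + 9
Coefficients: 2 + 4 + 5 + 8 + 9 = 28

28


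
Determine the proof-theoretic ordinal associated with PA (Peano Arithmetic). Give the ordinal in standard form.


The proof-theoretic ordinal of PA (Peano Arithmetic) is a standard result in ordinal analysis.
This ordinal is the supremum of order types of primitive recursive well-orderings
that the theory can prove to be well-ordered.
For PA (Peano Arithmetic), the proof-theoretic ordinal is epsilon_0.

epsilon_0


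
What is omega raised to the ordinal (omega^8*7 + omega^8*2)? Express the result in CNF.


omega^(omega^8*7 + omega^8*2):
Both terms of the exponent have the same exponent 8, so they merge: omega^8*7 + omega^8*2 = omega^8*(7+2) = omega^8*9.
omega raised to a CNF ordinal is a single CNF term: Result = omega^(omega^8*9)

omega^(omega^8*9)


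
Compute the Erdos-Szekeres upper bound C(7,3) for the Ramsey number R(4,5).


R(4,5) <= C(4+5-2, 4-1) = C(7, 3)
C(7, 3) = 7! / (3! * 4!)
= 35

35


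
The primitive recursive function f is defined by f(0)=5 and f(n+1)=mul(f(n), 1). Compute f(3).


f(0) = 5
f(1) = mul(f(0), 1) = mul(5, 1) = 5
f(2) = mul(f(1), 1) = mul(5, 1) = 5
f(3) = mul(f(2), 1) = mul(5, 1) = 5


5


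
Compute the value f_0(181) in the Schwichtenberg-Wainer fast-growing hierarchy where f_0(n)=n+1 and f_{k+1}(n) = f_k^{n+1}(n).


f_0(181) = 181 + 1 = 182

182


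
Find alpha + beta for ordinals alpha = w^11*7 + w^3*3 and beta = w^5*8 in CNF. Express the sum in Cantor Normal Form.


Ordinal addition (w^11*7 + w^3*3) + w^5*8:
alpha's leading term has exponent 11 > beta's exponent 5, so it survives.
alpha's tail term has exponent 3 < beta's exponent 5, so it is absorbed by beta.
In ordinal addition, any term followed by a strictly larger-exponent term is absorbed.
Result = w^11*7 + w^5*8

w^11*7 + w^5*8


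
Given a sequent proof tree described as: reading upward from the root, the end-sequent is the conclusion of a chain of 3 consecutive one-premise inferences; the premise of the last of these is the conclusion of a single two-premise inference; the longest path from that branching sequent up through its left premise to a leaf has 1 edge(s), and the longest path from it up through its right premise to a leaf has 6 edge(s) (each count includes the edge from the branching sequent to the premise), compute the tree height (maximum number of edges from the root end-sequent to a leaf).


Longest path through the left premise: 1 edges (measured from the branching sequent)
Longest path through the right premise: 6 edges
Height of the subtree rooted at the branching sequent: max(1, 6) = 6
The branching sequent sits 3 edges above the root (the chain of one-premise inferences), so height = 6 + 3 = 9

9


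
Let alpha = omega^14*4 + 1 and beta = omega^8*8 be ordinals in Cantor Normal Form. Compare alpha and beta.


Compare term by term from highest exponent:
alpha = omega^14*4 + 1
beta = omega^8*8
Term 1: alpha has omega^14*4, beta has omega^8*8
Term 2: alpha has omega^0*1, beta has omega^0*0
Result: alpha > beta

alpha > beta


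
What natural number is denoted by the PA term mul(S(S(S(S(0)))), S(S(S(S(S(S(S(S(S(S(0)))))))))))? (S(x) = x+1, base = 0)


mul(S^4(0), S^10(0)):
S^4(0) = 4
S^10(0) = 10
4 * 10 = 40

40


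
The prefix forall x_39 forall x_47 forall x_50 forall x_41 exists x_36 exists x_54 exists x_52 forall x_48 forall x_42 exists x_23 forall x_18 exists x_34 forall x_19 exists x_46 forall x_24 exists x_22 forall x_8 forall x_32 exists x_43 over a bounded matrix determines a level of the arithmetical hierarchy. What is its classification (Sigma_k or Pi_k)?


Leading quantifier is forall, so the class is Pi.
Number of quantifier blocks = alternations + 1 = 11 + 1 = 12.
Classification: Pi_12

Pi_12


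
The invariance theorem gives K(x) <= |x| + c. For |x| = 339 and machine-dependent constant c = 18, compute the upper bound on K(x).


K(x) <= |x| + c = 339 + 18 = 357

357


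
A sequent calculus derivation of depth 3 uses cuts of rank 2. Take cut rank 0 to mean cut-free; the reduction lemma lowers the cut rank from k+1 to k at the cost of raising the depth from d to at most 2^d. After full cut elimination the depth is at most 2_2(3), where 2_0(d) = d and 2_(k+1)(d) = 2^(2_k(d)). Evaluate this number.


Each rank reduction sends depth d to at most 2^d; cut rank r needs r reductions.
2_0(3) = 3
2_1(3) = 2^3 = 8
2_2(3) = 2^8 = 256
Cut-free depth bound = 256

256


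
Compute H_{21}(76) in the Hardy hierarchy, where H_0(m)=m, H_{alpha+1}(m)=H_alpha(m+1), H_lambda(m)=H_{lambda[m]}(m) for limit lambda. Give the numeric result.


H_21(76):
For finite ordinals k, H_k(n) = n + k (each successor step adds 1).
H_21(76) = 76 + 21 = 97

97


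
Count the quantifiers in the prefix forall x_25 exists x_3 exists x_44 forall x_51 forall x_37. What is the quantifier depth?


Quantifier prefix has 5 quantifier symbols.
Quantifier depth = 5

5


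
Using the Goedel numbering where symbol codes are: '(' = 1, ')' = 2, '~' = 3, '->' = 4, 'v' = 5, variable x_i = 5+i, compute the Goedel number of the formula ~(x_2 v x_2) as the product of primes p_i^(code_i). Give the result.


Formula: ~(x_2 v x_2)
Symbol codes: [3, 1, 7, 5, 7, 2]
Primes: [2, 3, 5, 7, 11, 13]
p_1^3 = 2^3 = 8
p_2^1 = 3^1 = 3
p_3^7 = 5^7 = 78125
p_4^5 = 7^5 = 16807
p_5^7 = 11^7 = 19487171
p_6^2 = 13^2 = 169
Product = 103783179799674375000

103783179799674375000


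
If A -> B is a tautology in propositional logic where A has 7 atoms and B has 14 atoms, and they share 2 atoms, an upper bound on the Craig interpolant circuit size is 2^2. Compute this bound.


Shared atoms = 2
Craig interpolant size bound = 2^2
= 4

4


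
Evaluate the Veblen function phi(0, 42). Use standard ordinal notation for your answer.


phi(0, 42):
phi(0, beta) = omega^beta by definition.
phi(0, 42) = omega^42

omega^42


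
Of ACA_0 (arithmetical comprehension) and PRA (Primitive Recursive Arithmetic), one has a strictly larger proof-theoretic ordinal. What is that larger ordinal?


Proof-theoretic ordinal of ACA_0 (arithmetical comprehension): epsilon_0
Proof-theoretic ordinal of PRA (Primitive Recursive Arithmetic): omega^omega
Comparing: omega^omega < epsilon_0.
The larger ordinal is epsilon_0 (from ACA_0 (arithmetical comprehension)).

epsilon_0


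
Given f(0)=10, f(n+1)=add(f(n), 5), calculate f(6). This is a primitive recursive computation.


f(0) = 10
f(1) = add(f(0), 5) = add(10, 5) = 15
f(2) = add(f(1), 5) = add(15, 5) = 20
f(3) = add(f(2), 5) = add(20, 5) = 25
f(4) = add(f(3), 5) = add(25, 5) = 30
f(5) = add(f(4), 5) = add(30, 5) = 35
f(6) = add(f(5), 5) = add(35, 5) = 40


40


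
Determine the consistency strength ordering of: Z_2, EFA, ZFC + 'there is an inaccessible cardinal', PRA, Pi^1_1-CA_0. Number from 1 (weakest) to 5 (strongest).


Ordering by consistency strength:
1. EFA
2. PRA
3. Pi^1_1-CA_0
4. Z_2
5. ZFC + 'there is an inaccessible cardinal'


Z_2=4, EFA=1, ZFC + 'there is an inaccessible cardinal'=5, PRA=2, Pi^1_1-CA_0=3


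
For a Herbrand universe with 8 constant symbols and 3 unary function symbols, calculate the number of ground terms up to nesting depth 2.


Herbrand terms by depth:
Depth 0: 8 constants
Depth 1: 24 new terms (running total: 32)
Depth 2: 72 new terms (running total: 104)
Total distinct ground terms = 104

104


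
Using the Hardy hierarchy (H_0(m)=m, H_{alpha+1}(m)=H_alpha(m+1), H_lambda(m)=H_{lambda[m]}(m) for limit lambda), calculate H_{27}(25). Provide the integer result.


H_27(25):
For finite ordinals k, H_k(n) = n + k (each successor step adds 1).
H_27(25) = 25 + 27 = 52

52


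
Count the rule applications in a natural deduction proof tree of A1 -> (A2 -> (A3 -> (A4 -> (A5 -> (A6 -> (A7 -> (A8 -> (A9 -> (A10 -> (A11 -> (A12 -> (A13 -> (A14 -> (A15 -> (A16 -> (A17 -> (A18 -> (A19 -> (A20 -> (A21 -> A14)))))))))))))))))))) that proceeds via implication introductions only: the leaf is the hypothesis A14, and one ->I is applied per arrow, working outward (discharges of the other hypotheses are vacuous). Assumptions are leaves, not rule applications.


The formula has 21 arrows (->); its innermost consequent A14 is one of the antecedents,
so the proof starts from the hypothesis leaf A14 (not a rule application) and closes one arrow per ->I.
Building A1 -> (A2 -> (A3 -> (A4 -> (A5 -> (A6 -> (A7 -> (A8 -> (A9 -> (A10 -> (A11 -> (A12 -> (A13 -> (A14 -> (A15 -> (A16 -> (A17 -> (A18 -> (A19 -> (A20 -> (A21 -> A14)))))))))))))))))))) therefore takes 21 nested implication introductions.
Total inference nodes = 21

21


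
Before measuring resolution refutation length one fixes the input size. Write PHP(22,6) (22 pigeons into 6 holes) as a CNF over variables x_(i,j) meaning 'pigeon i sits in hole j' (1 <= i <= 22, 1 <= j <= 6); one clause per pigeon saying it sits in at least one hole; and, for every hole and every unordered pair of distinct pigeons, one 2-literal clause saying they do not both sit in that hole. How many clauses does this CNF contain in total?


PHP(22,6): 22 pigeons, 6 holes, 22*6 = 132 variables.
- pigeon clauses: one per pigeon -> 22 clauses
- hole clauses: 6 holes * C(22,2) = 6 * 231 -> 1386 clauses
Total clauses = 22 + 1386 = 1408

1408


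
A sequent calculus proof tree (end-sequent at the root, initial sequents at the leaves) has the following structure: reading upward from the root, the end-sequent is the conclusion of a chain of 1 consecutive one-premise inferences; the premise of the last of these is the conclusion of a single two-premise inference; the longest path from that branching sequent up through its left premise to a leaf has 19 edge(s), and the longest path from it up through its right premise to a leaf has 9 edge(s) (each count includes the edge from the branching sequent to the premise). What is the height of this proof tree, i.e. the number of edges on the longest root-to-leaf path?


Longest path through the left premise: 19 edges (measured from the branching sequent)
Longest path through the right premise: 9 edges
Height of the subtree rooted at the branching sequent: max(19, 9) = 19
The branching sequent sits 1 edges above the root (the chain of one-premise inferences), so height = 19 + 1 = 20

20


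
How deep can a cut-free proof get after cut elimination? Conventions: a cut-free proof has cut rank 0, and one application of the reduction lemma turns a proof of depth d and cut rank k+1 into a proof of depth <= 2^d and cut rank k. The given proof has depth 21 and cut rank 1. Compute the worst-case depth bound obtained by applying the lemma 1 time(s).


Each rank reduction sends depth d to at most 2^d; cut rank r needs r reductions.
2_0(21) = 21
2_1(21) = 2^21 = 2097152
Cut-free depth bound = 2097152

2097152


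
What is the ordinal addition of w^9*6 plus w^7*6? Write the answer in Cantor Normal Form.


Ordinal addition w^9*6 + w^7*6:
Leading exponent of alpha (9) > leading exponent of beta (7).
Since alpha's term has higher exponent than beta's leading term,
the sum is simply alpha followed by beta.
Result = w^9*6 + w^7*6

w^9*6 + w^7*6


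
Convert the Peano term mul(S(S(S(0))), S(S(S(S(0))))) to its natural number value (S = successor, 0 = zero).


mul(S^3(0), S^4(0)):
S^3(0) = 3
S^4(0) = 4
3 * 4 = 12

12


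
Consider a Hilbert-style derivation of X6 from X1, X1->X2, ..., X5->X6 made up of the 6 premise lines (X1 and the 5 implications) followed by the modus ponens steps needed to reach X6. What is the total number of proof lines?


We have 6 premise lines: X1 and 5 implications.
Each implication is detached once by MP, giving 5 MP lines.
6 premise lines + 5 MP lines = 11 total lines.

11


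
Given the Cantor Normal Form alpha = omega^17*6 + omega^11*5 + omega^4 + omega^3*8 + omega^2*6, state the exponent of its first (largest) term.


CNF: omega^17*6 + omega^11*5 + omega^4 + omega^3*8 + omega^2*6
The leading term is omega^17*6, which has exponent 17.

17


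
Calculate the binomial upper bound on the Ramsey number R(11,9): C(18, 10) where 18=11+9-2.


R(11,9) <= C(11+9-2, 11-1) = C(18, 10)
C(18, 10) = 18! / (10! * 8!)
= 43758

43758


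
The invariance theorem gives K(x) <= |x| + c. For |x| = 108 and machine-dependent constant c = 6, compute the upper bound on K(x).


K(x) <= |x| + c = 108 + 6 = 114

114


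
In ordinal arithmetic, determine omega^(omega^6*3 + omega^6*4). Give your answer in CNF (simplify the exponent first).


omega^(omega^6*3 + omega^6*4):
Both terms of the exponent have the same exponent 6, so they merge: omega^6*3 + omega^6*4 = omega^6*(3+4) = omega^6*7.
omega raised to a CNF ordinal is a single CNF term: Result = omega^(omega^6*7)

omega^(omega^6*7)


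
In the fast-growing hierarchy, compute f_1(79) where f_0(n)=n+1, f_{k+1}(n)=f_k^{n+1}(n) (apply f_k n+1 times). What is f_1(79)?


f_1(79) = f_0^80(79)
f_0 adds 1 each time, applied 80 times.
f_1(79) = 79 + 80 = 159

159


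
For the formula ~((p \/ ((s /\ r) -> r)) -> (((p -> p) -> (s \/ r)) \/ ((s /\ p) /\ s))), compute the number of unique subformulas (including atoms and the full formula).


Formula: ~((p \/ ((s /\ r) -> r)) -> (((p -> p) -> (s \/ r)) \/ ((s /\ p) /\ s)))
Subformulas found:
  1. s
  2. r
  3. p
  4. (s \/ r)
  5. (s /\ r)
  6. (s /\ p)
  7. (p -> p)
  8. ((s /\ p) /\ s)
  9. ((s /\ r) -> r)
  10. ((p -> p) -> (s \/ r))
  11. (p \/ ((s /\ r) -> r))
  12. (((p -> p) -> (s \/ r)) \/ ((s /\ p) /\ s))
  13. ((p \/ ((s /\ r) -> r)) -> (((p -> p) -> (s \/ r)) \/ ((s /\ p) /\ s)))
  14. ~((p \/ ((s /\ r) -> r)) -> (((p -> p) -> (s \/ r)) \/ ((s /\ p) /\ s)))
Total distinct subformulas = 14

14


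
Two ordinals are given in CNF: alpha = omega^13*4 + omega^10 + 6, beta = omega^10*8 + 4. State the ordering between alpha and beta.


Compare term by term from highest exponent:
alpha = omega^13*4 + omega^10 + 6
beta = omega^10*8 + 4
Term 1: alpha has omega^13*4, beta has omega^10*8
Term 2: alpha has omega^10*1, beta has omega^0*4
Term 3: alpha has omega^0*6, beta has omega^0*0
Result: alpha > beta

alpha > beta


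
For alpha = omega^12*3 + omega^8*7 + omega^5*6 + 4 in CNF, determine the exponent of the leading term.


CNF: omega^12*3 + omega^8*7 + omega^5*6 + 4
The leading term is omega^12*3, which has exponent 12.

12


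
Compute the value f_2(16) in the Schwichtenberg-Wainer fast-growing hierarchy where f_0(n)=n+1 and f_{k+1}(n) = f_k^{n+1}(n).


f_2(16) = f_1^17(16)
f_1(m) = 2m + 1.
Iterating: f_1^k(n) = 2^k*(n+1) - 1.
f_2(16) = 2^17*(16+1) - 1 = 131072*17 - 1 = 2228223

2228223


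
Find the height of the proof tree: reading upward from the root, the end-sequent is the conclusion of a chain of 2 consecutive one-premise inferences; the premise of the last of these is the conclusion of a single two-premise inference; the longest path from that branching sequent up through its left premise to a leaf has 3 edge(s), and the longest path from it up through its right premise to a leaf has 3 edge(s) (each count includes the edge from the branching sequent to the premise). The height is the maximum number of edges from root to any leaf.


Longest path through the left premise: 3 edges (measured from the branching sequent)
Longest path through the right premise: 3 edges
Height of the subtree rooted at the branching sequent: max(3, 3) = 3
The branching sequent sits 2 edges above the root (the chain of one-premise inferences), so height = 3 + 2 = 5

5


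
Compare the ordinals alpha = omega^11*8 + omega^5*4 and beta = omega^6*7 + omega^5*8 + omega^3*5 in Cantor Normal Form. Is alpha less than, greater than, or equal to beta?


Compare term by term from highest exponent:
alpha = omega^11*8 + omega^5*4
beta = omega^6*7 + omega^5*8 + omega^3*5
Term 1: alpha has omega^11*8, beta has omega^6*7
Term 2: alpha has omega^5*4, beta has omega^5*8
Term 3: alpha has omega^0*0, beta has omega^3*5
Result: alpha > beta

alpha > beta


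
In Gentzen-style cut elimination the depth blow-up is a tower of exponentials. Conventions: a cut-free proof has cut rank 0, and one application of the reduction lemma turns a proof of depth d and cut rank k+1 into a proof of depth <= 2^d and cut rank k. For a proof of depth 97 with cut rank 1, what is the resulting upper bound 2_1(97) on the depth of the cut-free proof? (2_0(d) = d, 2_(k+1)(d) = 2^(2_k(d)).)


Each rank reduction sends depth d to at most 2^d; cut rank r needs r reductions.
2_0(97) = 97
2_1(97) = 2^97 = 158456325028528675187087900672
Cut-free depth bound = 158456325028528675187087900672

158456325028528675187087900672
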